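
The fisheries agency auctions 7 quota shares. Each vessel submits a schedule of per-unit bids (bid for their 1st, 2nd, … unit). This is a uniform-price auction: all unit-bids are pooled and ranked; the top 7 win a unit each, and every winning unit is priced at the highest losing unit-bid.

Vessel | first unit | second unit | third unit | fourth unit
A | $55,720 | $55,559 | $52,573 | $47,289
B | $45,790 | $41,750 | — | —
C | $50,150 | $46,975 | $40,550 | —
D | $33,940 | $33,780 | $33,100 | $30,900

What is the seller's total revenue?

Pooled unit-bids ranked (top 7): 55,720 (A-1), 55,559 (A-2), 52,573 (A-3), 50,150 (C-1), 47,289 (A-4), 46,975 (C-2), 45,790 (B-1)
Highest rejected unit-bid = $41,750.
Allocation: A 4, B 1, C 2. Every unit priced at $41,750.
Revenue = 7 × 41,750 = $292,250.

Total revenue: $292,250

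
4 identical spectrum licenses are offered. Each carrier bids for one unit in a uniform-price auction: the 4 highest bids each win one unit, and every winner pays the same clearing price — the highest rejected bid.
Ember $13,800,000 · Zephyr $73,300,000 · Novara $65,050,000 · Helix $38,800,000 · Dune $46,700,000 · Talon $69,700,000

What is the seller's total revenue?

Total revenue: $155,200,000

Bids ranked high→low: 73,300,000 (Zephyr), 69,700,000 (Talon), 65,050,000 (Novara), 46,700,000 (Dune), 38,800,000 (Helix), 13,800,000 (Ember)
Winners (4 units): Zephyr, Talon, Novara, Dune.
Highest unsuccessful bid: $38,800,000 → clearing price.
Total revenue = 4 × $38,800,000 = $155,200,000.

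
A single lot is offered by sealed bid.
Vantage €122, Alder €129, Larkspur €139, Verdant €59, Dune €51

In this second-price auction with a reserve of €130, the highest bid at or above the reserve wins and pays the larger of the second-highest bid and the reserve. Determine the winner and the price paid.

Larkspur pays €130

Second-price auction with a reserve of €130: the highest bid at or above the reserve wins and pays the larger of the second-highest bid and the reserve.
Sorting bids: 139 (Larkspur) > 129 (Alder) > 122 (Vantage) > 59 (Verdant) > 51 (Dune)
Larkspur has the top bid at or above the reserve (€139).
max(second-highest €129, reserve €130) = €130.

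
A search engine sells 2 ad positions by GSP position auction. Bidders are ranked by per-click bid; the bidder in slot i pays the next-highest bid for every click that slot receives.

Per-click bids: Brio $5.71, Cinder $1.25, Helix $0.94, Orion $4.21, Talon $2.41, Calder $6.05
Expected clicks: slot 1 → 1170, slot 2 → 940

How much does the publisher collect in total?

Per-click bids in order: $6.05 (Calder) > $5.71 (Brio) > $4.21 (Orion) > …
Slot 1: Calder pays $5.71 × 1170 = $6680.70
Slot 2: Brio pays $4.21 × 940 = $3957.40
Total = $10638.10

Total revenue: $10638.10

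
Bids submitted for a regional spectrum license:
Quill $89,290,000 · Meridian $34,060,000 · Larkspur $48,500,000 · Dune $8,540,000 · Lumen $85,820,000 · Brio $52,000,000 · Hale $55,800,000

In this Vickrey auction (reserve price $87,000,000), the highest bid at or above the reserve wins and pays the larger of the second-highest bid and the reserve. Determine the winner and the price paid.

Quill pays $87,000,000

Vickrey auction (reserve price $87,000,000): the highest bid at or above the reserve wins and pays the larger of the second-highest bid and the reserve.
Bids in order: 89,290,000 (Quill) > 85,820,000 (Lumen) > 55,800,000 (Hale) > 52,000,000 (Brio) > 48,500,000 (Larkspur) > 34,060,000 (Meridian) > …
Highest eligible bid: Quill at $89,290,000.
Second-highest bid $85,820,000 is below the reserve $87,000,000, so the reserve binds → payment $87,000,000.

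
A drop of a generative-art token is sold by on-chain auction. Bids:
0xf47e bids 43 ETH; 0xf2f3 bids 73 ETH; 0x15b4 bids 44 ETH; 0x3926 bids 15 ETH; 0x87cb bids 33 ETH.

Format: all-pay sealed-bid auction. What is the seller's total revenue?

Bids ranked: 73 (0xf2f3) > 44 (0x15b4) > 43 (0xf47e) > 33 (0x87cb) > 15 (0x3926)
Every bidder forfeits their bid regardless of winning.
Revenue = 43 + 73 + 44 + 15 + 33 = 208 ETH.

Total revenue: 208 ETH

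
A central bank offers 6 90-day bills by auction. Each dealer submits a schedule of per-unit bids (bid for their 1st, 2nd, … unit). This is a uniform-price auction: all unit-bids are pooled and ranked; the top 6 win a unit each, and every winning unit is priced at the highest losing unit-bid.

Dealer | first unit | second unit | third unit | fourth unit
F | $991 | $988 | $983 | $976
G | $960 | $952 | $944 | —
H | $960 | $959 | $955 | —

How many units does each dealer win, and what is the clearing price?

Merging the schedules and taking the best 6: 991 (F-1), 988 (F-2), 983 (F-3), 976 (F-4), 960 (G-1), 960 (H-1)
Highest rejected unit-bid = $959.
Allocation: F 4, G 1, H 1.

F 4, G 1, H 1; clearing price $959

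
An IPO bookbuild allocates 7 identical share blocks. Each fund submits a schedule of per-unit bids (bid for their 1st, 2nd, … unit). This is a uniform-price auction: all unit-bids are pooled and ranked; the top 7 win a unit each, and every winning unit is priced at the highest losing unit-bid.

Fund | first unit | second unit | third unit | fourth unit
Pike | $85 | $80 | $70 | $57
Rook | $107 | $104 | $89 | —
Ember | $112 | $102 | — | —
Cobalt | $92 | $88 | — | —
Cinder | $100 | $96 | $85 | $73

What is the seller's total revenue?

Total revenue: $623

Pooled unit-bids ranked (top 7): 112 (Ember-1), 107 (Rook-1), 104 (Rook-2), 102 (Ember-2), 100 (Cinder-1), 96 (Cinder-2), 92 (Cobalt-1)
The (k+1)-th unit-bid is $89.
Allocation: Cinder 2, Cobalt 1, Ember 2, Rook 2. Every unit priced at $89.
Revenue = 7 × 89 = $623.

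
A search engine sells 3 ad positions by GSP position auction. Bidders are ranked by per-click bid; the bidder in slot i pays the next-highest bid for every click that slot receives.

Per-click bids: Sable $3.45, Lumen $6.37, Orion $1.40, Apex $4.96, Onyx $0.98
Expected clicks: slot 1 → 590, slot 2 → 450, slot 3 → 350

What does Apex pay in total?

Sorting advertisers: $6.37 (Lumen) > $4.96 (Apex) > $3.45 (Sable) > $1.40 (Orion) > …
Apex holds slot 2 → pays next bid $3.45 × 450 clicks = $1552.50.

Apex pays $1552.50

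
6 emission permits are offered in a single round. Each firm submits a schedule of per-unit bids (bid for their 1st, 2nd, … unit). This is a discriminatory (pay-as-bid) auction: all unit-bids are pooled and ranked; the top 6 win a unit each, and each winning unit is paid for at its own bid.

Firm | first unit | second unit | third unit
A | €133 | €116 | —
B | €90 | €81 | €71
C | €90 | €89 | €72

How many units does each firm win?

All unit-bids, highest first — top 6: 133 (A-1), 116 (A-2), 90 (B-1), 90 (C-1), 89 (C-2), 81 (B-2)
Next rejected bid: €72 (not a price — pay-as-bid).
Allocation: A 2, B 2, C 2.

A 2, B 2, C 2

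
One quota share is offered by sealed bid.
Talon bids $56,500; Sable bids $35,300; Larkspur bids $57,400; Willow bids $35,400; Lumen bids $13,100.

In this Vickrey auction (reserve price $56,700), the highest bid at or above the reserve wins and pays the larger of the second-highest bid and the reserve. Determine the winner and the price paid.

Rule: the highest bid at or above the reserve wins and pays the larger of the second-highest bid and the reserve.
Sorting bids: 57,400 (Larkspur) > 56,500 (Talon) > 35,400 (Willow) > 35,300 (Sable) > 13,100 (Lumen)
Highest eligible bid: Larkspur at $57,400.
max(second-highest $56,500, reserve $56,700) = $56,700.

Larkspur pays $56,700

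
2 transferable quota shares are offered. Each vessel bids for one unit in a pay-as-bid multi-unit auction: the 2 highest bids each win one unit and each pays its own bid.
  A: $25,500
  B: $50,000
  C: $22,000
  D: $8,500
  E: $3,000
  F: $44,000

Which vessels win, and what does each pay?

B $50,000, F $44,000

Bids ranked high→low: 50,000 (B), 44,000 (F), 25,500 (A), 22,000 (C), …
The 2 highest are B, F.
Each winner pays its own bid: B $50,000, F $44,000.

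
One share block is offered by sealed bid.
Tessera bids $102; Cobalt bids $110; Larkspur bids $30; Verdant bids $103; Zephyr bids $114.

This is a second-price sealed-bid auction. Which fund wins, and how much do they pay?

Bids ranked: 114 (Zephyr) > 110 (Cobalt) > 103 (Verdant) > 102 (Tessera) > 30 (Larkspur)
Zephyr is highest; pays the second-highest bid, $110.

Zephyr pays $110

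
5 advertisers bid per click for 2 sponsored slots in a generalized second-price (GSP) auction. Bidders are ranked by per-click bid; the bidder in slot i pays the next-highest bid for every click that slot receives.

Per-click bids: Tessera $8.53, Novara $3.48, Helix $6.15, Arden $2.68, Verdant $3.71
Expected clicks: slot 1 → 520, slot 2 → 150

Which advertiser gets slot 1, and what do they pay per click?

Tessera; $6.15 per click

Per-click bids in order: $8.53 (Tessera) > $6.15 (Helix) > $3.71 (Verdant) > …
Slot 1 goes to the first-ranked bidder, Tessera, who pays the next bid down: $6.15/click.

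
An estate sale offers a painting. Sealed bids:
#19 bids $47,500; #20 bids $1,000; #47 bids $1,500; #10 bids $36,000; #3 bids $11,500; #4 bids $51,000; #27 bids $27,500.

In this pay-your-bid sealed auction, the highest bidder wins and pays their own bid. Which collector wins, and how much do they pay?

#4 pays $51,000

Sorting bids: 51,000 (#4) > 47,500 (#19) > 36,000 (#10) > 27,500 (#27) > 11,500 (#3) > 1,500 (#47) > …
#4 is highest → pays own bid, $51,000.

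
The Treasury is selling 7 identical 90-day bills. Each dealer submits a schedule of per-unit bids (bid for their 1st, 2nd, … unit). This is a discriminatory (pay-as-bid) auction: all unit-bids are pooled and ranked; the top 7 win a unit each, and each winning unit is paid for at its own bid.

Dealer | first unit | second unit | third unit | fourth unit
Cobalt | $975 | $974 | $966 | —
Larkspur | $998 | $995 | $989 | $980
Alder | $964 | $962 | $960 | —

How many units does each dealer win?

Merging the schedules and taking the best 7: 998 (Larkspur-1), 995 (Larkspur-2), 989 (Larkspur-3), 980 (Larkspur-4), 975 (Cobalt-1), 974 (Cobalt-2), 966 (Cobalt-3)
Next rejected bid: $964 (not a price — pay-as-bid).
Allocation: Cobalt 3, Larkspur 4.

Cobalt 3, Larkspur 4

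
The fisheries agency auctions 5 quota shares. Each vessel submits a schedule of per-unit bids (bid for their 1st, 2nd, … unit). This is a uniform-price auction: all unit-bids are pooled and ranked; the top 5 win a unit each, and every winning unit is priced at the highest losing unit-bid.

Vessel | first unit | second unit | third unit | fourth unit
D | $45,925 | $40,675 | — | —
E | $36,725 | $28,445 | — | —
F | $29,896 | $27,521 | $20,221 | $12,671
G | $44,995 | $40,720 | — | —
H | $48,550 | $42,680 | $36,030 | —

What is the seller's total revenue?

Total revenue: $203,375

All unit-bids, highest first — top 5: 48,550 (H-1), 45,925 (D-1), 44,995 (G-1), 42,680 (H-2), 40,720 (G-2)
The (k+1)-th unit-bid is $40,675.
Allocation: D 1, G 2, H 2. Every unit priced at $40,675.
Revenue = 5 × 40,675 = $203,375.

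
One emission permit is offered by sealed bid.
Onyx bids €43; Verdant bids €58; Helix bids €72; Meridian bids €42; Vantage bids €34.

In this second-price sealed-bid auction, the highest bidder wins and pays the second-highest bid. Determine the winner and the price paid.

Rule: the highest bidder wins and pays the second-highest bid.
Bids in order: 72 (Helix) > 58 (Verdant) > 43 (Onyx) > 42 (Meridian) > 34 (Vantage)
Helix wins with the highest bid; price is set by the runner-up at €58.

Helix pays €58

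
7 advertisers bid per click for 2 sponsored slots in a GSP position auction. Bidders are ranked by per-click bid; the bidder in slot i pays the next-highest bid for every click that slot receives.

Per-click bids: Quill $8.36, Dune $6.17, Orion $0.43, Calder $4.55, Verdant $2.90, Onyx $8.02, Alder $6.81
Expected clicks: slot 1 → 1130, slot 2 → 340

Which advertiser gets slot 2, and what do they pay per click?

Ranked by bid: $8.36 (Quill) > $8.02 (Onyx) > $6.81 (Alder) > …
Slot 2 goes to the second-ranked bidder, Onyx, who pays the next bid down: $6.81/click.

Onyx; $6.81 per click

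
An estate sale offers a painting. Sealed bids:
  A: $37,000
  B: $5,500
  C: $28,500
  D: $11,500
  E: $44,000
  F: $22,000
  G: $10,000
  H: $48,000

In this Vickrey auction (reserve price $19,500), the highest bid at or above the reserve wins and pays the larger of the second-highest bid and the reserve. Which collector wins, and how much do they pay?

H pays $44,000

Vickrey auction (reserve price $19,500): the highest bid at or above the reserve wins and pays the larger of the second-highest bid and the reserve.
Bids ranked: 48,000 (H) > 44,000 (E) > 37,000 (A) > 28,500 (C) > 22,000 (F) > 11,500 (D) > …
H has the top bid at or above the reserve ($48,000).
max(second-highest $44,000, reserve $19,500) = $44,000; the reserve does not bind.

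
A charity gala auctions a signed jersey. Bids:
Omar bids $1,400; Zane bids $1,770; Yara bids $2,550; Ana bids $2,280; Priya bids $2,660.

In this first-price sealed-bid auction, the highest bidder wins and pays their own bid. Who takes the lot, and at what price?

Rule: the highest bidder wins and pays their own bid.
Bids ranked: 2,660 (Priya) > 2,550 (Yara) > 2,280 (Ana) > 1,770 (Zane) > 1,400 (Omar)
Priya has the highest bid and pays exactly that: $2,660.

Priya pays $2,660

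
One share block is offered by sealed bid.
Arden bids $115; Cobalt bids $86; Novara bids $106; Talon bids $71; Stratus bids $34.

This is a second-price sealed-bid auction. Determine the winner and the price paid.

Arden pays $106

Bids ranked: 115 (Arden) > 106 (Novara) > 86 (Cobalt) > 71 (Talon) > 34 (Stratus)
Second-price: Arden pays Novara's bid of $106.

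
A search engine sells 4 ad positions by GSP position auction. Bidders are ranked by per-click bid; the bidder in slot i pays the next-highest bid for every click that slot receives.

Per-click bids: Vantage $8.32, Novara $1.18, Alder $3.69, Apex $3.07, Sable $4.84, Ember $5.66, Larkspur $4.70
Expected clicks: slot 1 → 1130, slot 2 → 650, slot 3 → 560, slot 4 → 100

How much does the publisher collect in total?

Total revenue: $12542.80

Per-click bids in order: $8.32 (Vantage) > $5.66 (Ember) > $4.84 (Sable) > $4.70 (Larkspur) > $3.69 (Alder) > …
Slot 1: Vantage pays $5.66 × 1130 = $6395.80
Slot 2: Ember pays $4.84 × 650 = $3146.00
Slot 3: Sable pays $4.70 × 560 = $2632.00
Slot 4: Larkspur pays $3.69 × 100 = $369.00
Total = $12542.80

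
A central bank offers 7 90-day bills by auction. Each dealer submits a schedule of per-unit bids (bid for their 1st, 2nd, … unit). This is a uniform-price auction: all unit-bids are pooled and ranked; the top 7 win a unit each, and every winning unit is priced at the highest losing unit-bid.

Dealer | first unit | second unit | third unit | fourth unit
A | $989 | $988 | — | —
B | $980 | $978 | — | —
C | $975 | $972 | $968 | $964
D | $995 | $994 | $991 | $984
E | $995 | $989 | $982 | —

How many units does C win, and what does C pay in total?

C: 0 units, pays $0

Merging the schedules and taking the best 7: 995 (D-1), 995 (E-1), 994 (D-2), 991 (D-3), 989 (A-1), 989 (E-2), 988 (A-2)
The (k+1)-th unit-bid is $984.
C wins 0 unit(s) at $984 each.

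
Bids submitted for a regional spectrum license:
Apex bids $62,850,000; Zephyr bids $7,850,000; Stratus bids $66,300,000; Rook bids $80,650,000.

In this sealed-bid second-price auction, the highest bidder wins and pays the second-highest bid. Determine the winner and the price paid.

Sorting bids: 80,650,000 (Rook) > 66,300,000 (Stratus) > 62,850,000 (Apex) > 7,850,000 (Zephyr)
Rook is highest; pays the second-highest bid, $66,300,000.

Rook pays $66,300,000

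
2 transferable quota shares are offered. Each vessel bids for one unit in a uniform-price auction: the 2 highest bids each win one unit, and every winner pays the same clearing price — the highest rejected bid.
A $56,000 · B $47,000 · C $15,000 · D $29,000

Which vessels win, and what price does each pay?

Ordering the bids: 56,000 (A), 47,000 (B), 29,000 (D), 15,000 (C)
Winners (2 units): A, B.
Highest unsuccessful bid: $29,000 → clearing price.

A, B; each pays $29,000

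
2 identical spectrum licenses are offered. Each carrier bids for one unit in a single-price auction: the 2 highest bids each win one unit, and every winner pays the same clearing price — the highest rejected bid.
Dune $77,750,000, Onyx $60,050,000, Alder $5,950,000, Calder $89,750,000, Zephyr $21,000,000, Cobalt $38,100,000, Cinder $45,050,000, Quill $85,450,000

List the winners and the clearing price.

Calder, Quill; each pays $77,750,000

Sorting: 89,750,000 (Calder), 85,450,000 (Quill), 77,750,000 (Dune), 60,050,000 (Onyx), …
Top 2: Calder, Quill.
First losing bid is Dune's $77,750,000, which sets the uniform price.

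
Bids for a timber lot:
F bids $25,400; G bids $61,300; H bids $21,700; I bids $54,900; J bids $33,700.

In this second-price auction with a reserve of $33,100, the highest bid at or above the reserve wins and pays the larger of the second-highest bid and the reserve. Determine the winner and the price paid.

G pays $54,900

Bids in order: 61,300 (G) > 54,900 (I) > 33,700 (J) > 25,400 (F) > 21,700 (H)
G has the top bid at or above the reserve ($61,300).
max(second-highest $54,900, reserve $33,100) = $54,900; the reserve does not bind.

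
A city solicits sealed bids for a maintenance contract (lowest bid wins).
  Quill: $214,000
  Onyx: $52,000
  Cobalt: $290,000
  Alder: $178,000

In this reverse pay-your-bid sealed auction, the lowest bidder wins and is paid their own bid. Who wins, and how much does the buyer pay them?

Sorting bids: 52,000 (Onyx) < 178,000 (Alder) < 214,000 (Quill) < 290,000 (Cobalt)
Onyx has the lowest bid and is paid exactly that: $52,000.

Onyx is paid $52,000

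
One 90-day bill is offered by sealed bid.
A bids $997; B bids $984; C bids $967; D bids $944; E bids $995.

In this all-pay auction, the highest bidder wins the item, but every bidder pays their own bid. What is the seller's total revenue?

Bids ranked: 997 (A) > 995 (E) > 984 (B) > 967 (C) > 944 (D)
A wins with the top bid; all bids are sunk regardless.
Every bidder forfeits their bid regardless of winning.
Revenue = 997 + 984 + 967 + 944 + 995 = $4,887.

Total revenue: $4,887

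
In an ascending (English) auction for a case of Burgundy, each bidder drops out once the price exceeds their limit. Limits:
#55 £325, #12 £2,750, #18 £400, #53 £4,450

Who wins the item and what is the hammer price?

Sorting limits: 4,450 (#53) > 2,750 (#12) > 400 (#18) > 325 (#55)
Once the price passes £2,750, only #53 is left; the hammer falls at #12's limit of £2,750.

#53 wins at £2,750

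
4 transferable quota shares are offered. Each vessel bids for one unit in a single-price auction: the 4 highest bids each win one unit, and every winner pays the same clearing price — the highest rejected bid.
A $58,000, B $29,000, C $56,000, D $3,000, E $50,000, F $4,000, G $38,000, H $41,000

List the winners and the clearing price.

Bids ranked high→low: 58,000 (A), 56,000 (C), 50,000 (E), 41,000 (H), 38,000 (G), 29,000 (B), …
Winners (4 units): A, C, E, H.
Highest unsuccessful bid: $38,000 → clearing price.

A, C, E, H; each pays $38,000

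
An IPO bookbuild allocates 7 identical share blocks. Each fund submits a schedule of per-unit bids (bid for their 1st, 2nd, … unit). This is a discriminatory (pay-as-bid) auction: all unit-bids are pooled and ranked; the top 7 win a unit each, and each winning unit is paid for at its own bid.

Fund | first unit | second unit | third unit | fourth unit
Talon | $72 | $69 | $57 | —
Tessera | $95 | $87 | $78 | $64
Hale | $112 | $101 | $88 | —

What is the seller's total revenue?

Pooled unit-bids ranked (top 7): 112 (Hale-1), 101 (Hale-2), 95 (Tessera-1), 88 (Hale-3), 87 (Tessera-2), 78 (Tessera-3), 72 (Talon-1)
Next rejected bid: $69 (not a price — pay-as-bid).
Each winning unit pays its own bid.
Revenue = 112 + 101 + 95 + 88 + 87 + 78 + 72 = $633.

Total revenue: $633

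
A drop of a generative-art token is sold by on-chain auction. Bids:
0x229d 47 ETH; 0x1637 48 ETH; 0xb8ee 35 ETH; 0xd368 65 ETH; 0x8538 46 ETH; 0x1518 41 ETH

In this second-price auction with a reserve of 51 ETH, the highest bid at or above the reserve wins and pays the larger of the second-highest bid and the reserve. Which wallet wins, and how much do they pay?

0xd368 pays 51 ETH

Rule: the highest bid at or above the reserve wins and pays the larger of the second-highest bid and the reserve.
Sorting bids: 65 (0xd368) > 48 (0x1637) > 47 (0x229d) > 46 (0x8538) > 41 (0x1518) > 35 (0xb8ee)
Highest eligible bid: 0xd368 at 65 ETH.
Second-highest bid 48 ETH is below the reserve 51 ETH, so the reserve binds → payment 51 ETH.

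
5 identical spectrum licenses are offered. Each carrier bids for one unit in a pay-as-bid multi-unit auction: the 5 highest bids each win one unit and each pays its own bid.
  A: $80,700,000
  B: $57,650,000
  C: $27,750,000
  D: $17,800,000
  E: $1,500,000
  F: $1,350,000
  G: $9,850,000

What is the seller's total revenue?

Total revenue: $193,750,000

Sorting: 80,700,000 (A), 57,650,000 (B), 27,750,000 (C), 17,800,000 (D), 9,850,000 (G), 1,500,000 (E), 1,350,000 (F)
Top 5: A, B, C, D, G.
Total revenue = 80,700,000 + 57,650,000 + 27,750,000 + 17,800,000 + 9,850,000 = $193,750,000.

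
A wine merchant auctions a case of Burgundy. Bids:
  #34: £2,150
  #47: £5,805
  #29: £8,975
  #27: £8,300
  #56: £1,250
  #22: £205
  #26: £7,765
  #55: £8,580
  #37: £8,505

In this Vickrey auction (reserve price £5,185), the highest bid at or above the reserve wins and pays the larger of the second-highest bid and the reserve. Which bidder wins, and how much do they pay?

#29 pays £8,580

Rule: the highest bid at or above the reserve wins and pays the larger of the second-highest bid and the reserve.
Bids in order: 8,975 (#29) > 8,580 (#55) > 8,505 (#37) > 8,300 (#27) > 7,765 (#26) > 5,805 (#47) > …
#29 has the top bid at or above the reserve (£8,975).
max(second-highest £8,580, reserve £5,185) = £8,580; the reserve does not bind.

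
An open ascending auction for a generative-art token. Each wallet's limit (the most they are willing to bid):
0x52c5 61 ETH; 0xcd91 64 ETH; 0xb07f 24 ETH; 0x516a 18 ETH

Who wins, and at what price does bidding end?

Open ascending-bid auction: the price rises until one bidder remains; the winner pays the price at which the last rival dropped out.
Limits ranked: 64 (0xcd91) > 61 (0x52c5) > 24 (0xb07f) > 18 (0x516a)
Bidding ends when 0x52c5 exits at 61 ETH; 0xcd91 takes it.

0xcd91 wins at 61 ETH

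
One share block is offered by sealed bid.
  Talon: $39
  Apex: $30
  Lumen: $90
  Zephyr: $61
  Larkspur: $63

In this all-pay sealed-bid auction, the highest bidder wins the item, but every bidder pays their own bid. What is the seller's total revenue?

Total revenue: $283

Rule: the highest bidder wins the item, but every bidder pays their own bid.
Sorting bids: 90 (Lumen) > 63 (Larkspur) > 61 (Zephyr) > 39 (Talon) > 30 (Apex)
Every bidder forfeits their bid regardless of winning.
Revenue = 39 + 30 + 90 + 61 + 63 = $283.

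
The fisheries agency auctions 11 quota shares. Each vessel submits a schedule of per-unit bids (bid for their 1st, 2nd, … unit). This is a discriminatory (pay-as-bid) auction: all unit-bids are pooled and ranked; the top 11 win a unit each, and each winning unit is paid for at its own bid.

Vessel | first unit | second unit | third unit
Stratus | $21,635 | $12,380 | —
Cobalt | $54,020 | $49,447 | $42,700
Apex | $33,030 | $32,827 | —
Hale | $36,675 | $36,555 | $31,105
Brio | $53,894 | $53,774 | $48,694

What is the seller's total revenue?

Total revenue: $472,721

Pooled unit-bids ranked (top 11): 54,020 (Cobalt-1), 53,894 (Brio-1), 53,774 (Brio-2), 49,447 (Cobalt-2), 48,694 (Brio-3), 42,700 (Cobalt-3), 36,675 (Hale-1), 36,555 (Hale-2), 33,030 (Apex-1), 32,827 (Apex-2), 31,105 (Hale-3)
Next rejected bid: $21,635 (not a price — pay-as-bid).
Each winning unit pays its own bid.
Revenue = 54,020 + 53,894 + 53,774 + 49,447 + 48,694 + 42,700 + 36,675 + 36,555 + 33,030 + 32,827 + 31,105 = $472,721.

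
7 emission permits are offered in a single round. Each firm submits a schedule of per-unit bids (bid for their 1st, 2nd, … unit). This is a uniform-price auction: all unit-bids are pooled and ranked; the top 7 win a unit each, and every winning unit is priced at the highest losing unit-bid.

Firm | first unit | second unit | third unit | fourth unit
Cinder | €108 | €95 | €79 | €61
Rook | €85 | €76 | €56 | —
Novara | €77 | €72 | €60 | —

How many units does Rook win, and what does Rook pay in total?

Rook: 2 units, pays €122

Pooled unit-bids ranked (top 7): 108 (Cinder-1), 95 (Cinder-2), 85 (Rook-1), 79 (Cinder-3), 77 (Novara-1), 76 (Rook-2), 72 (Novara-2)
The (k+1)-th unit-bid is €61.
Rook wins 2 unit(s) at €61 each.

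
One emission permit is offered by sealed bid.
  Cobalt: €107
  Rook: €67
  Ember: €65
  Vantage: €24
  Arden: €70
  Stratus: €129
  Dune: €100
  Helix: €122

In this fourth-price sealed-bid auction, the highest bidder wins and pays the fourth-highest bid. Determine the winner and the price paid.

Stratus pays €100

Bids in order: 129 (Stratus) > 122 (Helix) > 107 (Cobalt) > 100 (Dune) > 70 (Arden) > 67 (Rook) > …
Stratus wins; payment is bid #4 in the ranking = €100.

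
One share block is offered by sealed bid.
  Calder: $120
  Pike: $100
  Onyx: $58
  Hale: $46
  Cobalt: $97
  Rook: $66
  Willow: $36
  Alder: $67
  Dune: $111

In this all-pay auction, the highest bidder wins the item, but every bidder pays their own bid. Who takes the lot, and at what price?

Calder pays $120

Rule: the highest bidder wins the item, but every bidder pays their own bid.
Sorting bids: 120 (Calder) > 111 (Dune) > 100 (Pike) > 97 (Cobalt) > 67 (Alder) > 66 (Rook) > …
Calder is highest and takes the item; every bidder forfeits their bid.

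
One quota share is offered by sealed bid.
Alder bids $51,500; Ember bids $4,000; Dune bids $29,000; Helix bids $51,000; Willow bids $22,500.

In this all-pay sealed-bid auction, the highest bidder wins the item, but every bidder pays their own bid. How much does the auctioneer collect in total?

Total revenue: $158,000

All-pay sealed-bid auction: the highest bidder wins the item, but every bidder pays their own bid.
Bids in order: 51,500 (Alder) > 51,000 (Helix) > 29,000 (Dune) > 22,500 (Willow) > 4,000 (Ember)
Alder wins with the top bid; all bids are sunk regardless.
Every bidder forfeits their bid regardless of winning.
Revenue = 51,500 + 4,000 + 29,000 + 51,000 + 22,500 = $158,000.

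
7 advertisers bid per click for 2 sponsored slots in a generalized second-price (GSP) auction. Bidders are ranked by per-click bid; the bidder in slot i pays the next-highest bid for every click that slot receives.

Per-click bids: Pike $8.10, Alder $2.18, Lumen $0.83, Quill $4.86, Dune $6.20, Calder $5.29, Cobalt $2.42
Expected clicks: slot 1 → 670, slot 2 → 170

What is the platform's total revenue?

Per-click bids in order: $8.10 (Pike) > $6.20 (Dune) > $5.29 (Calder) > …
Slot 1: Pike pays $6.20 × 670 = $4154.00
Slot 2: Dune pays $5.29 × 170 = $899.30
Total = $5053.30

Total revenue: $5053.30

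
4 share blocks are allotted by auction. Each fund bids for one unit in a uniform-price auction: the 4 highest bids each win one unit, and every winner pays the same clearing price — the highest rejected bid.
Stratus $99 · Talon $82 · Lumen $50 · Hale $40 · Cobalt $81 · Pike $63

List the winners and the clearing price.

Stratus, Talon, Cobalt, Pike; each pays $50

Ordering the bids: 99 (Stratus), 82 (Talon), 81 (Cobalt), 63 (Pike), 50 (Lumen), 40 (Hale)
Winners (4 units): Stratus, Talon, Cobalt, Pike.
Clearing price = highest rejected bid = $50.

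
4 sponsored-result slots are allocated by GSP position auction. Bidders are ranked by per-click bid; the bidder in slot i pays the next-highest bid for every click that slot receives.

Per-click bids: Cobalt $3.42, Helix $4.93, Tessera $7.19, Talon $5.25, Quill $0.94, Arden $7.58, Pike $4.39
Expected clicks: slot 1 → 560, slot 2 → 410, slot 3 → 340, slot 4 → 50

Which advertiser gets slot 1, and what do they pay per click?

Arden; $7.19 per click

Per-click bids in order: $7.58 (Arden) > $7.19 (Tessera) > $5.25 (Talon) > $4.93 (Helix) > $4.39 (Pike) > …
Slot 1 goes to the first-ranked bidder, Arden, who pays the next bid down: $7.19/click.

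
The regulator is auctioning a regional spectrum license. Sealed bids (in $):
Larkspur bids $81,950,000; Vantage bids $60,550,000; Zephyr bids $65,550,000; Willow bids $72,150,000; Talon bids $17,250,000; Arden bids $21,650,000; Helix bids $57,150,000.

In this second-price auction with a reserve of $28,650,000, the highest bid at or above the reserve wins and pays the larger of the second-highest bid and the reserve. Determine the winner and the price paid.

Sorting bids: 81,950,000 (Larkspur) > 72,150,000 (Willow) > 65,550,000 (Zephyr) > 60,550,000 (Vantage) > 57,150,000 (Helix) > 21,650,000 (Arden) > …
Larkspur has the top bid at or above the reserve ($81,950,000).
Second-highest bid $72,150,000 exceeds the reserve $28,650,000 → payment $72,150,000.

Larkspur pays $72,150,000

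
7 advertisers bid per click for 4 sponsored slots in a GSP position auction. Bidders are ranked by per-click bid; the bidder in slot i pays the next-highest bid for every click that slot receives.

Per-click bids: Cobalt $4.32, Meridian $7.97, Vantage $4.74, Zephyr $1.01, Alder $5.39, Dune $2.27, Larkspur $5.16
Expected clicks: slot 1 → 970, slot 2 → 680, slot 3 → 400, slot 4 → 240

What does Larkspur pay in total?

Larkspur pays $1896.00

Sorting advertisers: $7.97 (Meridian) > $5.39 (Alder) > $5.16 (Larkspur) > $4.74 (Vantage) > $4.32 (Cobalt) > …
Larkspur holds slot 3 → pays next bid $4.74 × 400 clicks = $1896.00.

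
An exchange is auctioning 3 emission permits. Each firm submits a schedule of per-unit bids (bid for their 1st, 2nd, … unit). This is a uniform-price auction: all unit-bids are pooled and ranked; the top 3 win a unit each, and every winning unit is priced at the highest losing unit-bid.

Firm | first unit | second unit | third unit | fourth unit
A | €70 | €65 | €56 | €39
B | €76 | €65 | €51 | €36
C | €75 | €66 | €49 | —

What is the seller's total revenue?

Pooled unit-bids ranked (top 3): 76 (B-1), 75 (C-1), 70 (A-1)
The (k+1)-th unit-bid is €66.
Allocation: A 1, B 1, C 1. Every unit priced at €66.
Revenue = 3 × 66 = €198.

Total revenue: €198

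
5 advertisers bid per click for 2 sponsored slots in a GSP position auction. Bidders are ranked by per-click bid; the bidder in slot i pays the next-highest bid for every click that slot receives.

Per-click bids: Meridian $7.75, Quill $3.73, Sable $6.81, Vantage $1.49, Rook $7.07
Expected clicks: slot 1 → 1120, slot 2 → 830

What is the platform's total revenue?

Per-click bids in order: $7.75 (Meridian) > $7.07 (Rook) > $6.81 (Sable) > …
Slot 1: Meridian pays $7.07 × 1120 = $7918.40
Slot 2: Rook pays $6.81 × 830 = $5652.30
Total = $13570.70

Total revenue: $13570.70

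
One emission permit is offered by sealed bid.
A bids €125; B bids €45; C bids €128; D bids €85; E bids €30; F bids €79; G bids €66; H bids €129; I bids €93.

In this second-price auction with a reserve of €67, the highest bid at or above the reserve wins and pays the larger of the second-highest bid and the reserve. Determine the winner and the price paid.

Sorting bids: 129 (H) > 128 (C) > 125 (A) > 93 (I) > 85 (D) > 79 (F) > …
Highest eligible bid: H at €129.
Second-highest bid €128 exceeds the reserve €67 → payment €128.

H pays €128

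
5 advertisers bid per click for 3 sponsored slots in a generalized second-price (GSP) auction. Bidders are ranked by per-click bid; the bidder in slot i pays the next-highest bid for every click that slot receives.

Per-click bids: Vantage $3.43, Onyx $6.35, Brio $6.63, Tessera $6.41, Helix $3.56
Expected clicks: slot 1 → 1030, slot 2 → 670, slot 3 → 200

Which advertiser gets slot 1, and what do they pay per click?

Brio; $6.41 per click

Ranked by bid: $6.63 (Brio) > $6.41 (Tessera) > $6.35 (Onyx) > $3.56 (Helix) > …
Slot 1 goes to the first-ranked bidder, Brio, who pays the next bid down: $6.41/click.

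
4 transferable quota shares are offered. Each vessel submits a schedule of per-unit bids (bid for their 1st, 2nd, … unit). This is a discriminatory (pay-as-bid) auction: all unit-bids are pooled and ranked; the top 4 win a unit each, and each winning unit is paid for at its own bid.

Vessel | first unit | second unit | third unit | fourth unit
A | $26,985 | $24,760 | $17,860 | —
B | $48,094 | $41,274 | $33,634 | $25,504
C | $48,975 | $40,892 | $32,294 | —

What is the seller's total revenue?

All unit-bids, highest first — top 4: 48,975 (C-1), 48,094 (B-1), 41,274 (B-2), 40,892 (C-2)
Next rejected bid: $33,634 (not a price — pay-as-bid).
Each winning unit pays its own bid.
Revenue = 48,975 + 48,094 + 41,274 + 40,892 = $179,235.

Total revenue: $179,235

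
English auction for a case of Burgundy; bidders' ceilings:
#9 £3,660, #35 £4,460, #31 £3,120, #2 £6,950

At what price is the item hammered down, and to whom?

#2 wins at £4,460

Sorting limits: 6,950 (#2) > 4,460 (#35) > 3,660 (#9) > 3,120 (#31)
Bidding ends when #35 exits at £4,460; #2 takes it.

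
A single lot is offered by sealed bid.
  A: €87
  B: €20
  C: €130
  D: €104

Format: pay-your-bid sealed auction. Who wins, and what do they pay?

C pays €130

Pay-your-bid sealed auction: the highest bidder wins and pays their own bid.
Bids ranked: 130 (C) > 104 (D) > 87 (A) > 20 (B)
C is highest → pays own bid, €130.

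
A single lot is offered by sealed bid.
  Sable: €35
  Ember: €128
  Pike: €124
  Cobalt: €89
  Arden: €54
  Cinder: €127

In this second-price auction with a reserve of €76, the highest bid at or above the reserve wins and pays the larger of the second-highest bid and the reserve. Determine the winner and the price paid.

Sorting bids: 128 (Ember) > 127 (Cinder) > 124 (Pike) > 89 (Cobalt) > 54 (Arden) > 35 (Sable)
Ember has the top bid at or above the reserve (€128).
Second-highest bid €127 exceeds the reserve €76 → payment €127.

Ember pays €127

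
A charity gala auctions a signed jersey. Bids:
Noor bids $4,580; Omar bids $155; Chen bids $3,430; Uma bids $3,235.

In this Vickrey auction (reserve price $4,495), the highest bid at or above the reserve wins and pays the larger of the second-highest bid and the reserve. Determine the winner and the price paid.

Noor pays $4,495

Sorting bids: 4,580 (Noor) > 3,430 (Chen) > 3,235 (Uma) > 155 (Omar)
Noor has the top bid at or above the reserve ($4,580).
max(second-highest $3,430, reserve $4,495) = $4,495.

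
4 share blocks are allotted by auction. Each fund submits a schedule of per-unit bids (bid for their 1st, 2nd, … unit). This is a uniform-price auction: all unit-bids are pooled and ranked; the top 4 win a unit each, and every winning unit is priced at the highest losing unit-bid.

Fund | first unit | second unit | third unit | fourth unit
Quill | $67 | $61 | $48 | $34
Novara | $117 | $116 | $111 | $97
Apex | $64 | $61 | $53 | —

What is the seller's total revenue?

All unit-bids, highest first — top 4: 117 (Novara-1), 116 (Novara-2), 111 (Novara-3), 97 (Novara-4)
First bid not allocated: $67.
Allocation: Novara 4. Every unit priced at $67.
Revenue = 4 × 67 = $268.

Total revenue: $268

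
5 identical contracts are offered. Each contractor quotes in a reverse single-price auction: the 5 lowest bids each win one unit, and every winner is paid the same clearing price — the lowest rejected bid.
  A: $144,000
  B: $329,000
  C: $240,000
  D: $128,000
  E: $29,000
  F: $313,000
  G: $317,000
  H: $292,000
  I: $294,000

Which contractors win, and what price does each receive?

E, D, A, C, H; each is paid $294,000

Sorting: 29,000 (E), 128,000 (D), 144,000 (A), 240,000 (C), 292,000 (H), 294,000 (I), 313,000 (F), …
Winners (5 units): E, D, A, C, H.
First losing bid is I's $294,000, which sets the uniform price.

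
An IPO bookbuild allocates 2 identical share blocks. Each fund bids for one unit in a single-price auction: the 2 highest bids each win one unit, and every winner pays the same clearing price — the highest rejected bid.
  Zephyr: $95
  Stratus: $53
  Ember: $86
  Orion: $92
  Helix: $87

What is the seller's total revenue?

Total revenue: $174

Ordering the bids: 95 (Zephyr), 92 (Orion), 87 (Helix), 86 (Ember), …
The 2 highest are Zephyr, Orion.
First losing bid is Helix's $87, which sets the uniform price.
Total revenue = 2 × $87 = $174.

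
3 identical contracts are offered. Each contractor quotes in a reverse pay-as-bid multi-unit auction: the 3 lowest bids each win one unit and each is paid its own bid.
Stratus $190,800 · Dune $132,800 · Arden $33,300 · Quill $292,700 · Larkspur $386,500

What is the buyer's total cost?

Total cost: $356,900

Bids ranked low→high: 33,300 (Arden), 132,800 (Dune), 190,800 (Stratus), 292,700 (Quill), 386,500 (Larkspur)
The 3 lowest are Arden, Dune, Stratus.
Total cost = 33,300 + 132,800 + 190,800 = $356,900.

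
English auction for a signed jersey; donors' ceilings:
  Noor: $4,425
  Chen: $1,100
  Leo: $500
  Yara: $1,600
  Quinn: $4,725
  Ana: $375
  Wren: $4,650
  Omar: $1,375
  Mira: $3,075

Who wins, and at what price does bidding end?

Quinn wins at $4,650

Limits in order: 4,725 (Quinn) > 4,650 (Wren) > 4,425 (Noor) > 3,075 (Mira) > 1,600 (Yara) > 1,375 (Omar) > …
Wren is the last rival to drop out, at $4,650; Quinn remains and wins at that price.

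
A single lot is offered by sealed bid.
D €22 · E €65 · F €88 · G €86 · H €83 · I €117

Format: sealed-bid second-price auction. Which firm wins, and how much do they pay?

Bids in order: 117 (I) > 88 (F) > 86 (G) > 83 (H) > 65 (E) > 22 (D)
I wins with the highest bid; price is set by the runner-up at €88.

I pays €88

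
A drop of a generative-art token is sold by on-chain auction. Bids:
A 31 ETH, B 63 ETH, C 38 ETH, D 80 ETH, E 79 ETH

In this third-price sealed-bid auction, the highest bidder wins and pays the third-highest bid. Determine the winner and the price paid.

D pays 63 ETH

Bids ranked: 80 (D) > 79 (E) > 63 (B) > 38 (C) > 31 (A)
D wins; payment is bid #3 in the ranking = 63 ETH.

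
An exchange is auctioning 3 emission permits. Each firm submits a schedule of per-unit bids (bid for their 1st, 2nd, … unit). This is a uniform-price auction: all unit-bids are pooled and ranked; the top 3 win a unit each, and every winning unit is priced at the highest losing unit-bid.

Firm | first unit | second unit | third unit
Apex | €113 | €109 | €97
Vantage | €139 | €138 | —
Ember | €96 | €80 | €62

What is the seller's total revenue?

Total revenue: €327

Merging the schedules and taking the best 3: 139 (Vantage-1), 138 (Vantage-2), 113 (Apex-1)
Highest rejected unit-bid = €109.
Allocation: Apex 1, Vantage 2. Every unit priced at €109.
Revenue = 3 × 109 = €327.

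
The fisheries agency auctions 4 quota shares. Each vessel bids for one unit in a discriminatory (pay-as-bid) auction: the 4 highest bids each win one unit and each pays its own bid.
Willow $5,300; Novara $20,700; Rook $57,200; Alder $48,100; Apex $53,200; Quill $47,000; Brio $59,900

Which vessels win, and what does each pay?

Sorting: 59,900 (Brio), 57,200 (Rook), 53,200 (Apex), 48,100 (Alder), 47,000 (Quill), 20,700 (Novara), …
The 4 highest are Brio, Rook, Apex, Alder.
Each winner pays its own bid: Brio $59,900, Rook $57,200, Apex $53,200, Alder $48,100.

Brio $59,900, Rook $57,200, Apex $53,200, Alder $48,100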